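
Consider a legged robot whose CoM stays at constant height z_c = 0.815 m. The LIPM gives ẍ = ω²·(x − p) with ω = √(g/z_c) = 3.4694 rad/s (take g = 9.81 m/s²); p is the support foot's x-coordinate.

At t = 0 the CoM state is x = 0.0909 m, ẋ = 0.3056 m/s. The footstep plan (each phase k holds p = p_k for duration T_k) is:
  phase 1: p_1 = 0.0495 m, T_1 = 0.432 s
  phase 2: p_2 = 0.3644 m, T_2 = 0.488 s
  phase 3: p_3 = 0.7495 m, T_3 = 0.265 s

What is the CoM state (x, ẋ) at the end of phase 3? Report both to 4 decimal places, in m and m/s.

phase 1: p=0.0495, T=0.432, ωT=1.498781, cosh=2.349815, sinh=2.126413; start (x,ẋ)=(0.090900, 0.305600) → end (x,ẋ)=(0.334086, 1.023527)
phase 2: p=0.3644, T=0.488, ωT=1.693067, cosh=2.810042, sinh=2.626087; start (x,ẋ)=(0.334086, 1.023527) → end (x,ẋ)=(1.053953, 2.599966)
phase 3: p=0.7495, T=0.265, ωT=0.919391, cosh=1.453262, sinh=1.054500; start (x,ẋ)=(1.053953, 2.599966) → end (x,ẋ)=(1.982192, 4.892270)

x = 1.9822, ẋ = 4.8923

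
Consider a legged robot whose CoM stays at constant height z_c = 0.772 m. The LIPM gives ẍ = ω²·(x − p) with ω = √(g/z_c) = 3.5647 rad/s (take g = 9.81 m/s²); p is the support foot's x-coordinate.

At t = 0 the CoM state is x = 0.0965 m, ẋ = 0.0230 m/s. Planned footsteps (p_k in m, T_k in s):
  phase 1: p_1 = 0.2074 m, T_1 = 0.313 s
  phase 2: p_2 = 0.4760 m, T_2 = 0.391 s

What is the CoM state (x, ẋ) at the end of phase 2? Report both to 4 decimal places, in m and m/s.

x = -0.7457, ẋ = -4.0833

phase 1: p=0.2074, T=0.313, ωT=1.115751, cosh=1.689764, sinh=1.362095; start (x,ẋ)=(0.096500, 0.023000) → end (x,ẋ)=(0.028794, -0.499606)
phase 2: p=0.4760, T=0.391, ωT=1.393798, cosh=2.139129, sinh=1.890998; start (x,ẋ)=(0.028794, -0.499606) → end (x,ẋ)=(-0.745662, -4.083268)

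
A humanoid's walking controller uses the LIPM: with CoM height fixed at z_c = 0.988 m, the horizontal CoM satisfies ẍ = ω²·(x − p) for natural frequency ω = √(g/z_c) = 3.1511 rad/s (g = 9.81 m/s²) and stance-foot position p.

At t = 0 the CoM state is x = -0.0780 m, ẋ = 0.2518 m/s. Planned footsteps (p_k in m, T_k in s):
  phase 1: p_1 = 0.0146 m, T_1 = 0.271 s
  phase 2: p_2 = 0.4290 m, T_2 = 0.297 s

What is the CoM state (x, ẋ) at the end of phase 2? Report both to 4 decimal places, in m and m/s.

x = -0.2329, ẋ = -1.4828

phase 1: p=0.0146, T=0.271, ωT=0.853948, cosh=1.387317, sinh=0.961586; start (x,ẋ)=(-0.078000, 0.251800) → end (x,ẋ)=(-0.037027, 0.068743)
phase 2: p=0.4290, T=0.297, ωT=0.935877, cosh=1.470845, sinh=1.078603; start (x,ẋ)=(-0.037027, 0.068743) → end (x,ẋ)=(-0.232922, -1.482813)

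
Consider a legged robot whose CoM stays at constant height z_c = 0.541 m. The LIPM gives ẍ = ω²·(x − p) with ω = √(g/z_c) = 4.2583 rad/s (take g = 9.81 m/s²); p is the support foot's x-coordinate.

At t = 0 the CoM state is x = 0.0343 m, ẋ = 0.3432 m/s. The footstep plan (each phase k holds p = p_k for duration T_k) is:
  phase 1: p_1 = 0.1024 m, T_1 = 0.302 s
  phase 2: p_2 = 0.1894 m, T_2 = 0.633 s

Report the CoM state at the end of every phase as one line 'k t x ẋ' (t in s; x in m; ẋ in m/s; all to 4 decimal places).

1 0.3020 0.1045 0.1838
2 0.9350 -0.1244 -1.2995

phase 1: p=0.1024, T=0.302, ωT=1.286007, cosh=1.947340, sinh=1.670968; start (x,ẋ)=(0.034300, 0.343200) → end (x,ẋ)=(0.104459, 0.183763)
phase 2: p=0.1894, T=0.633, ωT=2.695504, cosh=7.440245, sinh=7.372736; start (x,ẋ)=(0.104459, 0.183763) → end (x,ẋ)=(-0.124421, -1.299519)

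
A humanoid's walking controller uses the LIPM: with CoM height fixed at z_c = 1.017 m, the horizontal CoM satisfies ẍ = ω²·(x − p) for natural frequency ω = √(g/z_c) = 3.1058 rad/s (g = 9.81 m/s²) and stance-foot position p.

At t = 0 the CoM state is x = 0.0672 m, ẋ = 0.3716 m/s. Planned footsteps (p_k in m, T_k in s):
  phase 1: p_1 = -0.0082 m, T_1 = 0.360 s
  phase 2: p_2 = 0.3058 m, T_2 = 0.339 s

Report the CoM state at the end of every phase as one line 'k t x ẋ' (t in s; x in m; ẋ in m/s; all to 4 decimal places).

phase 1: p=-0.0082, T=0.360, ωT=1.118088, cosh=1.692952, sinh=1.366048; start (x,ẋ)=(0.067200, 0.371600) → end (x,ẋ)=(0.282892, 0.948998)
phase 2: p=0.3058, T=0.339, ωT=1.052866, cosh=1.607395, sinh=1.258459; start (x,ẋ)=(0.282892, 0.948998) → end (x,ẋ)=(0.653509, 1.435880)

1 0.3600 0.2829 0.9490
2 0.6990 0.6535 1.4359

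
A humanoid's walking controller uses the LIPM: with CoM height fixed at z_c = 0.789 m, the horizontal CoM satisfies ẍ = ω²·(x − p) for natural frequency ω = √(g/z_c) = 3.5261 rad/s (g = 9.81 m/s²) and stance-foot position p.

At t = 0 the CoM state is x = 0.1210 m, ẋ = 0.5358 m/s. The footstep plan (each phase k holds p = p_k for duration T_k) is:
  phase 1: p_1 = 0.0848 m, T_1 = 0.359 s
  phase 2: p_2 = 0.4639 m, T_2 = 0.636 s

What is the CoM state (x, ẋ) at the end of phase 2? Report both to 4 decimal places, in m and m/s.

phase 1: p=0.0848, T=0.359, ωT=1.265870, cosh=1.914085, sinh=1.632091; start (x,ẋ)=(0.121000, 0.535800) → end (x,ẋ)=(0.402090, 1.233895)
phase 2: p=0.4639, T=0.636, ωT=2.242600, cosh=4.761982, sinh=4.655800; start (x,ẋ)=(0.402090, 1.233895) → end (x,ẋ)=(1.798776, 4.861067)

x = 1.7988, ẋ = 4.8611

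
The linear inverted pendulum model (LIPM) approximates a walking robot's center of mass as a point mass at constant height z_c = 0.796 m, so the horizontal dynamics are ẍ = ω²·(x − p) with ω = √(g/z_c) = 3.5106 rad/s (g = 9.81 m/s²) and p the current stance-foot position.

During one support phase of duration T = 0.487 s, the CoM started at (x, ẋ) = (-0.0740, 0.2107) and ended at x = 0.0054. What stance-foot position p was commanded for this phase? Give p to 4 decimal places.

ωT = 3.5106·0.487 = 1.709662; cosh(ωT) = 2.854011, sinh(ωT) = 2.673084
x(T) = p + (x₀−p)·cosh(ωT) + (ẋ₀/ω)·sinh(ωT) ⇒ p·(1 − cosh) = x(T) − x₀·cosh − (ẋ₀/ω)·sinh
numerator   = 0.0054 − (-0.0740)·2.854011 − (0.2107/3.5106)·2.673084 = 0.056163
denominator = 1 − 2.854011 = -1.854011
p = 0.056163 / -1.854011 = -0.0303

p = -0.0303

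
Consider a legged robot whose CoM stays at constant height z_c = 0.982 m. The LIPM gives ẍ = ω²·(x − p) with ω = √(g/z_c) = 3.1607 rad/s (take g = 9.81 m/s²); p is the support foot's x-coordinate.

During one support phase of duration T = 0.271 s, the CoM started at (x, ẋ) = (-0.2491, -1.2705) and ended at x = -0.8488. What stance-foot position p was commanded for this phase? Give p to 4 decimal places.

p = 0.2940

ωT = 3.1607·0.271 = 0.856550; cosh(ωT) = 1.389823, sinh(ωT) = 0.965198
x(T) = p + (x₀−p)·cosh(ωT) + (ẋ₀/ω)·sinh(ωT) ⇒ p·(1 − cosh) = x(T) − x₀·cosh − (ẋ₀/ω)·sinh
numerator   = -0.8488 − (-0.2491)·1.389823 − (-1.2705/3.1607)·0.965198 = -0.114616
denominator = 1 − 1.389823 = -0.389823
p = -0.114616 / -0.389823 = 0.2940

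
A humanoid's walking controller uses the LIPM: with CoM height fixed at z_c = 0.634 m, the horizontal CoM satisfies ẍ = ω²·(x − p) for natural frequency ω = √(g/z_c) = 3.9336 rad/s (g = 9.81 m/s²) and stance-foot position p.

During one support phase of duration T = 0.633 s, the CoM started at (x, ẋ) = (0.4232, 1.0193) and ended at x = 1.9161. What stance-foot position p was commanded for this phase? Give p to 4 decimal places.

p = 0.4348

ωT = 3.9336·0.633 = 2.489969; cosh(ωT) = 6.071906, sinh(ωT) = 5.988994
x(T) = p + (x₀−p)·cosh(ωT) + (ẋ₀/ω)·sinh(ωT) ⇒ p·(1 − cosh) = x(T) − x₀·cosh − (ẋ₀/ω)·sinh
numerator   = 1.9161 − (0.4232)·6.071906 − (1.0193/3.9336)·5.988994 = -2.205438
denominator = 1 − 6.071906 = -5.071906
p = -2.205438 / -5.071906 = 0.4348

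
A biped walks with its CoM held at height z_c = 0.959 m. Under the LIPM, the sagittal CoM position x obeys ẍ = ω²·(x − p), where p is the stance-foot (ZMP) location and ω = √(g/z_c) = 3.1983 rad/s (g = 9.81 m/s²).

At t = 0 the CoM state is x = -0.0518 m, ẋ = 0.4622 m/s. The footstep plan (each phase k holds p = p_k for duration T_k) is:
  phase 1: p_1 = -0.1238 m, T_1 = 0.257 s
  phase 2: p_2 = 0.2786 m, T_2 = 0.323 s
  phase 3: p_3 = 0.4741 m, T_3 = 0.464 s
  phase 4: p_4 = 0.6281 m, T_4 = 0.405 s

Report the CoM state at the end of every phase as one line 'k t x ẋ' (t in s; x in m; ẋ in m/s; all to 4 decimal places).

phase 1: p=-0.1238, T=0.257, ωT=0.821963, cosh=1.357265, sinh=0.917697; start (x,ẋ)=(-0.051800, 0.462200) → end (x,ẋ)=(0.106543, 0.838653)
phase 2: p=0.2786, T=0.323, ωT=1.033051, cosh=1.582772, sinh=1.226853; start (x,ẋ)=(0.106543, 0.838653) → end (x,ẋ)=(0.327977, 0.652273)
phase 3: p=0.4741, T=0.464, ωT=1.484011, cosh=2.318664, sinh=2.091938; start (x,ẋ)=(0.327977, 0.652273) → end (x,ẋ)=(0.561926, 0.534743)
phase 4: p=0.6281, T=0.405, ωT=1.295312, cosh=1.962973, sinh=1.689160; start (x,ẋ)=(0.561926, 0.534743) → end (x,ẋ)=(0.780624, 0.692187)

1 0.2570 0.1065 0.8387
2 0.5800 0.3280 0.6523
3 1.0440 0.5619 0.5347
4 1.4490 0.7806 0.6922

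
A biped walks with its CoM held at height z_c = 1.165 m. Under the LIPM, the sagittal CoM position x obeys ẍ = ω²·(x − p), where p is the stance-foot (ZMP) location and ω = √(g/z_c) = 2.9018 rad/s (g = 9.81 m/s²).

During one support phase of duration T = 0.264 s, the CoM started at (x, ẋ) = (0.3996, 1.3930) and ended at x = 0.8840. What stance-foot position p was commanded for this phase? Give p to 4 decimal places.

p = 0.1412

ωT = 2.9018·0.264 = 0.766075; cosh(ωT) = 1.308070, sinh(ωT) = 0.843236
x(T) = p + (x₀−p)·cosh(ωT) + (ẋ₀/ω)·sinh(ωT) ⇒ p·(1 − cosh) = x(T) − x₀·cosh − (ẋ₀/ω)·sinh
numerator   = 0.8840 − (0.3996)·1.308070 − (1.3930/2.9018)·0.843236 = -0.043498
denominator = 1 − 1.308070 = -0.308070
p = -0.043498 / -0.308070 = 0.1412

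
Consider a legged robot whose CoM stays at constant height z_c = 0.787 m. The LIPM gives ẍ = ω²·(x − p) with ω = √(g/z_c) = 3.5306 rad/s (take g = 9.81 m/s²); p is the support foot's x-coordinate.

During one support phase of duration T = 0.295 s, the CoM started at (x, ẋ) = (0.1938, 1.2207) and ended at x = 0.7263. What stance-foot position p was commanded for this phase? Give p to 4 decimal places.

p = 0.0191

ωT = 3.5306·0.295 = 1.041527; cosh(ωT) = 1.593228, sinh(ωT) = 1.240313
x(T) = p + (x₀−p)·cosh(ωT) + (ẋ₀/ω)·sinh(ωT) ⇒ p·(1 − cosh) = x(T) − x₀·cosh − (ẋ₀/ω)·sinh
numerator   = 0.7263 − (0.1938)·1.593228 − (1.2207/3.5306)·1.240313 = -0.011304
denominator = 1 − 1.593228 = -0.593228
p = -0.011304 / -0.593228 = 0.0191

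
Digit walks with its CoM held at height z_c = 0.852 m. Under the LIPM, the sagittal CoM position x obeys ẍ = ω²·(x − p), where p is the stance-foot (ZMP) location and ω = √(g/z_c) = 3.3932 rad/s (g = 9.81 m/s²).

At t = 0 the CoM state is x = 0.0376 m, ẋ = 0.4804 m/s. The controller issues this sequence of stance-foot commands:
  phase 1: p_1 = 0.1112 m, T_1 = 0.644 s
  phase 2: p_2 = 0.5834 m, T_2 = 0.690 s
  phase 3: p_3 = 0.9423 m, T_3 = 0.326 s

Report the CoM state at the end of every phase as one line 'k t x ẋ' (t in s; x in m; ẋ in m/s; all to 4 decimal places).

1 0.6440 0.4013 1.0666
2 1.3340 1.2471 2.4142
3 1.6600 2.4111 5.4403

phase 1: p=0.1112, T=0.644, ωT=2.185221, cosh=4.502532, sinh=4.390079; start (x,ẋ)=(0.037600, 0.480400) → end (x,ẋ)=(0.401349, 1.066640)
phase 2: p=0.5834, T=0.690, ωT=2.341308, cosh=5.245513, sinh=5.149311; start (x,ẋ)=(0.401349, 1.066640) → end (x,ẋ)=(1.247117, 2.414165)
phase 3: p=0.9423, T=0.326, ωT=1.106183, cosh=1.676809, sinh=1.345990; start (x,ẋ)=(1.247117, 2.414165) → end (x,ẋ)=(2.411053, 5.440257)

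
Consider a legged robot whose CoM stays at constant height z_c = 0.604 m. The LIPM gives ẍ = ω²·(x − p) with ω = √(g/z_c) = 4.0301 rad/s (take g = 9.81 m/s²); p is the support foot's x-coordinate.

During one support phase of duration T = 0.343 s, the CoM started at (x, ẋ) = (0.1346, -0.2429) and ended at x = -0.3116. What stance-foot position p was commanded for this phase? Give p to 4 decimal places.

p = 0.4332

ωT = 4.0301·0.343 = 1.382324; cosh(ωT) = 2.117573, sinh(ωT) = 1.866578
x(T) = p + (x₀−p)·cosh(ωT) + (ẋ₀/ω)·sinh(ωT) ⇒ p·(1 − cosh) = x(T) − x₀·cosh − (ẋ₀/ω)·sinh
numerator   = -0.3116 − (0.1346)·2.117573 − (-0.2429/4.0301)·1.866578 = -0.484124
denominator = 1 − 2.117573 = -1.117573
p = -0.484124 / -1.117573 = 0.4332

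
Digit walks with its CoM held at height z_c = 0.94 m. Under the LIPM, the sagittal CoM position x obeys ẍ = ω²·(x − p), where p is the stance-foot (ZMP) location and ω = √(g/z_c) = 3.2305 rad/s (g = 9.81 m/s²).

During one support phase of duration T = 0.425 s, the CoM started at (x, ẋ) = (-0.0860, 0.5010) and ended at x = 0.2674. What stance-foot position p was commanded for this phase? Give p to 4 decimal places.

ωT = 3.2305·0.425 = 1.372963; cosh(ωT) = 2.100191, sinh(ωT) = 1.846836
x(T) = p + (x₀−p)·cosh(ωT) + (ẋ₀/ω)·sinh(ωT) ⇒ p·(1 − cosh) = x(T) − x₀·cosh − (ẋ₀/ω)·sinh
numerator   = 0.2674 − (-0.0860)·2.100191 − (0.5010/3.2305)·1.846836 = 0.161601
denominator = 1 − 2.100191 = -1.100191
p = 0.161601 / -1.100191 = -0.1469

p = -0.1469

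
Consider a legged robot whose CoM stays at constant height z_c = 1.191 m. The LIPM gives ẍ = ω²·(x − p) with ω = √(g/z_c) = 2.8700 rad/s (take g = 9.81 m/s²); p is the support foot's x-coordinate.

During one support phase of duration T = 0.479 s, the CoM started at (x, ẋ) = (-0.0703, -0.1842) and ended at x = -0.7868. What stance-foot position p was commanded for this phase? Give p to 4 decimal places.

p = 0.4714

ωT = 2.8700·0.479 = 1.374730; cosh(ωT) = 2.103458, sinh(ωT) = 1.850551
x(T) = p + (x₀−p)·cosh(ωT) + (ẋ₀/ω)·sinh(ωT) ⇒ p·(1 − cosh) = x(T) − x₀·cosh − (ẋ₀/ω)·sinh
numerator   = -0.7868 − (-0.0703)·2.103458 − (-0.1842/2.8700)·1.850551 = -0.520156
denominator = 1 − 2.103458 = -1.103458
p = -0.520156 / -1.103458 = 0.4714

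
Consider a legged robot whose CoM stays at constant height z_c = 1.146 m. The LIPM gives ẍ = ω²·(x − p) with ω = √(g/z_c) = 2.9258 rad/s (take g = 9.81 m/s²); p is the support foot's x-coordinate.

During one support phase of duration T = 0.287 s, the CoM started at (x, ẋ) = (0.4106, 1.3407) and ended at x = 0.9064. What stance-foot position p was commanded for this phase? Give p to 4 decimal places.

p = 0.2389

ωT = 2.9258·0.287 = 0.839705; cosh(ωT) = 1.373760, sinh(ωT) = 0.941922
x(T) = p + (x₀−p)·cosh(ωT) + (ẋ₀/ω)·sinh(ωT) ⇒ p·(1 − cosh) = x(T) − x₀·cosh − (ẋ₀/ω)·sinh
numerator   = 0.9064 − (0.4106)·1.373760 − (1.3407/2.9258)·0.941922 = -0.089287
denominator = 1 − 1.373760 = -0.373760
p = -0.089287 / -0.373760 = 0.2389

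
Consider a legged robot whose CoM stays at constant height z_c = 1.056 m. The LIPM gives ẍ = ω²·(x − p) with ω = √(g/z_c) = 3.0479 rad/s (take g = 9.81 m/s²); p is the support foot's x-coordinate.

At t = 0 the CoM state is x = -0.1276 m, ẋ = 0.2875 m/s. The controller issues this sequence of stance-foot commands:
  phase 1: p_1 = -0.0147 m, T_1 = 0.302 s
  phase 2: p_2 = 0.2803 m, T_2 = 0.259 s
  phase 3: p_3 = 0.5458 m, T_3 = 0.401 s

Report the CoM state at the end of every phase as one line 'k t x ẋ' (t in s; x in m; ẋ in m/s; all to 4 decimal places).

1 0.3020 -0.0793 0.0547
2 0.5610 -0.1816 -0.8852
3 0.9620 -1.2461 -5.0692

phase 1: p=-0.0147, T=0.302, ωT=0.920466, cosh=1.454396, sinh=1.056063; start (x,ẋ)=(-0.127600, 0.287500) → end (x,ẋ)=(-0.079286, 0.054739)
phase 2: p=0.2803, T=0.259, ωT=0.789406, cosh=1.328101, sinh=0.873987; start (x,ẋ)=(-0.079286, 0.054739) → end (x,ẋ)=(-0.181570, -0.885174)
phase 3: p=0.5458, T=0.401, ωT=1.222208, cosh=1.844627, sinh=1.550048; start (x,ẋ)=(-0.181570, -0.885174) → end (x,ẋ)=(-1.246092, -5.069196)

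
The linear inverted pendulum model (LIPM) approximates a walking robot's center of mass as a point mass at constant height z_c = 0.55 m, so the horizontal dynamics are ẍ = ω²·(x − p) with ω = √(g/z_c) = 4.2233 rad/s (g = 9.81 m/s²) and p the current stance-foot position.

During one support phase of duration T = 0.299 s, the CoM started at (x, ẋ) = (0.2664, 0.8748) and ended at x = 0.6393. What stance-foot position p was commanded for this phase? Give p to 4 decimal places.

p = 0.2267

ωT = 4.2233·0.299 = 1.262767; cosh(ωT) = 1.909030, sinh(ωT) = 1.626159
x(T) = p + (x₀−p)·cosh(ωT) + (ẋ₀/ω)·sinh(ωT) ⇒ p·(1 − cosh) = x(T) − x₀·cosh − (ẋ₀/ω)·sinh
numerator   = 0.6393 − (0.2664)·1.909030 − (0.8748/4.2233)·1.626159 = -0.206103
denominator = 1 − 1.909030 = -0.909030
p = -0.206103 / -0.909030 = 0.2267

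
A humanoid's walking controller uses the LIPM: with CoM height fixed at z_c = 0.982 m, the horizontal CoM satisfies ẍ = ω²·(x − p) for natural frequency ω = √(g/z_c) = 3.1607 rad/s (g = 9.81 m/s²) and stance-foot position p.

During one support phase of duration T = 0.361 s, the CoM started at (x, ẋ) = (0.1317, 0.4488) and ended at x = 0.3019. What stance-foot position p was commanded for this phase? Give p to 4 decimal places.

p = 0.1722

ωT = 3.1607·0.361 = 1.141013; cosh(ωT) = 1.724716, sinh(ωT) = 1.405221
x(T) = p + (x₀−p)·cosh(ωT) + (ẋ₀/ω)·sinh(ωT) ⇒ p·(1 − cosh) = x(T) − x₀·cosh − (ẋ₀/ω)·sinh
numerator   = 0.3019 − (0.1317)·1.724716 − (0.4488/3.1607)·1.405221 = -0.124778
denominator = 1 − 1.724716 = -0.724716
p = -0.124778 / -0.724716 = 0.1722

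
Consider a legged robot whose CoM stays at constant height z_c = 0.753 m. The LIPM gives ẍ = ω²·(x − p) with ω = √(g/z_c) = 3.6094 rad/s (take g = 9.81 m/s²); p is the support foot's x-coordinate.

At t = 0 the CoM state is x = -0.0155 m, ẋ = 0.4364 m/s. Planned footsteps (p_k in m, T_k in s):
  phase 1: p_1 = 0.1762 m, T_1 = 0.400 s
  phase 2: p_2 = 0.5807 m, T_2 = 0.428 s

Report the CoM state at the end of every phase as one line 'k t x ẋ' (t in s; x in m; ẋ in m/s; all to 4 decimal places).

phase 1: p=0.1762, T=0.400, ωT=1.443760, cosh=2.236317, sinh=2.000278; start (x,ẋ)=(-0.015500, 0.436400) → end (x,ẋ)=(-0.010655, -0.408108)
phase 2: p=0.5807, T=0.428, ωT=1.544823, cosh=2.450246, sinh=2.236897; start (x,ẋ)=(-0.010655, -0.408108) → end (x,ẋ)=(-1.121188, -5.774481)

1 0.4000 -0.0107 -0.4081
2 0.8280 -1.1212 -5.7745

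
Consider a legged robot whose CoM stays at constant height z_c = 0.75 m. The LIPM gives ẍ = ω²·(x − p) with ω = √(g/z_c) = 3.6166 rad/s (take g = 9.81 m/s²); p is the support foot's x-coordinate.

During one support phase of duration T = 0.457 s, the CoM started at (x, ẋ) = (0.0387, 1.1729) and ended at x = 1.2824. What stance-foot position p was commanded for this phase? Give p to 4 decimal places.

ωT = 3.6166·0.457 = 1.652786; cosh(ωT) = 2.706512, sinh(ωT) = 2.514996
x(T) = p + (x₀−p)·cosh(ωT) + (ẋ₀/ω)·sinh(ωT) ⇒ p·(1 − cosh) = x(T) − x₀·cosh − (ẋ₀/ω)·sinh
numerator   = 1.2824 − (0.0387)·2.706512 − (1.1729/3.6166)·2.514996 = 0.362019
denominator = 1 − 2.706512 = -1.706512
p = 0.362019 / -1.706512 = -0.2121

p = -0.2121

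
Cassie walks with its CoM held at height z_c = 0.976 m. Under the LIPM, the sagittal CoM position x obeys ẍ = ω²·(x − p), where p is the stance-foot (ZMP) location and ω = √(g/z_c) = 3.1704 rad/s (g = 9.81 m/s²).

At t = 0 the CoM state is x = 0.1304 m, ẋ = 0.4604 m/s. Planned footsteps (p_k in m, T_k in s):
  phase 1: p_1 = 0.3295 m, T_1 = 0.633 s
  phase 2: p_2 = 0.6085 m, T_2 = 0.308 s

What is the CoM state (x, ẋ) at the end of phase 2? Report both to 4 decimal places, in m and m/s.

x = -0.3553, ẋ = -2.6673

phase 1: p=0.3295, T=0.633, ωT=2.006863, cosh=3.787176, sinh=3.652767; start (x,ẋ)=(0.130400, 0.460400) → end (x,ẋ)=(0.105922, -0.562108)
phase 2: p=0.6085, T=0.308, ωT=0.976483, cosh=1.515868, sinh=1.139235; start (x,ẋ)=(0.105922, -0.562108) → end (x,ẋ)=(-0.355327, -2.667308)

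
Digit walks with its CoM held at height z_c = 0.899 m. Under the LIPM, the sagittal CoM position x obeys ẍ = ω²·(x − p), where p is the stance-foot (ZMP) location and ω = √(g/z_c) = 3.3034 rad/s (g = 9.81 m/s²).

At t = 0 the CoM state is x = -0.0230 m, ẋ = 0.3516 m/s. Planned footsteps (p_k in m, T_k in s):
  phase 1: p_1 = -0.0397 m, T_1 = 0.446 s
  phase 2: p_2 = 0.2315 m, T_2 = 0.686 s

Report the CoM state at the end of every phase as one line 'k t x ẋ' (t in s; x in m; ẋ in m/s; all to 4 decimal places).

1 0.4460 0.2187 0.9215
2 1.1320 1.4994 4.2882

phase 1: p=-0.0397, T=0.446, ωT=1.473316, cosh=2.296424, sinh=2.067259; start (x,ẋ)=(-0.023000, 0.351600) → end (x,ẋ)=(0.218681, 0.921467)
phase 2: p=0.2315, T=0.686, ωT=2.266132, cosh=4.872875, sinh=4.769162; start (x,ẋ)=(0.218681, 0.921467) → end (x,ẋ)=(1.499366, 4.288230)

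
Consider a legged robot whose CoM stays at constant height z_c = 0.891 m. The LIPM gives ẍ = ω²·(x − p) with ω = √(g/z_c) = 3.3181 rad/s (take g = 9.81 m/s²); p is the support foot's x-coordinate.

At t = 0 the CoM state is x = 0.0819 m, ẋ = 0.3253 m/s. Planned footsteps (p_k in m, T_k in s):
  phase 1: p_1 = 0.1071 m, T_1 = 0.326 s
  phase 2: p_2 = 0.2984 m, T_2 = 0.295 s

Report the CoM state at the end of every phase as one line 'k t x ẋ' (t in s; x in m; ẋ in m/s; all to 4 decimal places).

phase 1: p=0.1071, T=0.326, ωT=1.081701, cosh=1.644355, sinh=1.305337; start (x,ẋ)=(0.081900, 0.325300) → end (x,ẋ)=(0.193635, 0.425762)
phase 2: p=0.2984, T=0.295, ωT=0.978839, cosh=1.518556, sinh=1.142810; start (x,ẋ)=(0.193635, 0.425762) → end (x,ẋ)=(0.285948, 0.249278)

1 0.3260 0.1936 0.4258
2 0.6210 0.2859 0.2493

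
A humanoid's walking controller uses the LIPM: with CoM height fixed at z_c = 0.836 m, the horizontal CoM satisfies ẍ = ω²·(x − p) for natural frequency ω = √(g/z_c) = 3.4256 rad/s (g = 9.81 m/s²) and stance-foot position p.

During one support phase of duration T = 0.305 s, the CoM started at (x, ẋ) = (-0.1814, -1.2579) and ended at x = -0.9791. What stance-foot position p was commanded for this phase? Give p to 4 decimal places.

p = 0.3884

ωT = 3.4256·0.305 = 1.044808; cosh(ωT) = 1.597306, sinh(ωT) = 1.245547
x(T) = p + (x₀−p)·cosh(ωT) + (ẋ₀/ω)·sinh(ωT) ⇒ p·(1 − cosh) = x(T) − x₀·cosh − (ẋ₀/ω)·sinh
numerator   = -0.9791 − (-0.1814)·1.597306 − (-1.2579/3.4256)·1.245547 = -0.231977
denominator = 1 − 1.597306 = -0.597306
p = -0.231977 / -0.597306 = 0.3884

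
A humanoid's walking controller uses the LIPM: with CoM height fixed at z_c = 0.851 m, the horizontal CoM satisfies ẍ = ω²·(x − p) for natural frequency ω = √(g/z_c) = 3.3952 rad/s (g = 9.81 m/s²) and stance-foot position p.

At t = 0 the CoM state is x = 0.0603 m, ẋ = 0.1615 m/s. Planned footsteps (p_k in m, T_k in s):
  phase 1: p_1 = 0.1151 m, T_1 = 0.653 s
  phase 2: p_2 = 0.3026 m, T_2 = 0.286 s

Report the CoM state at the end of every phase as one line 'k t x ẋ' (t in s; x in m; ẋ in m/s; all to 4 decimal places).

1 0.6530 0.0763 -0.0938
2 0.9390 -0.0702 -1.0105

phase 1: p=0.1151, T=0.653, ωT=2.217066, cosh=4.644640, sinh=4.535712; start (x,ẋ)=(0.060300, 0.161500) → end (x,ẋ)=(0.076325, -0.093791)
phase 2: p=0.3026, T=0.286, ωT=0.971027, cosh=1.509675, sinh=1.130981; start (x,ẋ)=(0.076325, -0.093791) → end (x,ẋ)=(-0.070245, -1.010471)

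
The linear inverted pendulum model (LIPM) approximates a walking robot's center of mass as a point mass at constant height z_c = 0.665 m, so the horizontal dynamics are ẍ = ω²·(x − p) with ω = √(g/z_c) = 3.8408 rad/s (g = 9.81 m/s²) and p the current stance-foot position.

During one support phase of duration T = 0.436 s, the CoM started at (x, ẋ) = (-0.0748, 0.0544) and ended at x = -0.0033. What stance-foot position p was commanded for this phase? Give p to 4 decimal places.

p = -0.0947

ωT = 3.8408·0.436 = 1.674589; cosh(ωT) = 2.761993, sinh(ωT) = 2.574608
x(T) = p + (x₀−p)·cosh(ωT) + (ẋ₀/ω)·sinh(ωT) ⇒ p·(1 − cosh) = x(T) − x₀·cosh − (ẋ₀/ω)·sinh
numerator   = -0.0033 − (-0.0748)·2.761993 − (0.0544/3.8408)·2.574608 = 0.166831
denominator = 1 − 2.761993 = -1.761993
p = 0.166831 / -1.761993 = -0.0947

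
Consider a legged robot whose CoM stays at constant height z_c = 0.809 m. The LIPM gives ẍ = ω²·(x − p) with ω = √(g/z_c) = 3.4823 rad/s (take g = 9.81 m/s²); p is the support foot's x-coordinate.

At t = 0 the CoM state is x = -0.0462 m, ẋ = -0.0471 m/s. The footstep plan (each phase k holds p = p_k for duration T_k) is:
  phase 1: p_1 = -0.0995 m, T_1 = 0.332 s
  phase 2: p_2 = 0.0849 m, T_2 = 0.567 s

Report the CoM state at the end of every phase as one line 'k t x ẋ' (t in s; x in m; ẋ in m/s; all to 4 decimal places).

phase 1: p=-0.0995, T=0.332, ωT=1.156124, cosh=1.746148, sinh=1.431444; start (x,ẋ)=(-0.046200, -0.047100) → end (x,ẋ)=(-0.025791, 0.183442)
phase 2: p=0.0849, T=0.567, ωT=1.974464, cosh=3.670797, sinh=3.531961; start (x,ẋ)=(-0.025791, 0.183442) → end (x,ẋ)=(-0.135368, -0.688054)

1 0.3320 -0.0258 0.1834
2 0.8990 -0.1354 -0.6881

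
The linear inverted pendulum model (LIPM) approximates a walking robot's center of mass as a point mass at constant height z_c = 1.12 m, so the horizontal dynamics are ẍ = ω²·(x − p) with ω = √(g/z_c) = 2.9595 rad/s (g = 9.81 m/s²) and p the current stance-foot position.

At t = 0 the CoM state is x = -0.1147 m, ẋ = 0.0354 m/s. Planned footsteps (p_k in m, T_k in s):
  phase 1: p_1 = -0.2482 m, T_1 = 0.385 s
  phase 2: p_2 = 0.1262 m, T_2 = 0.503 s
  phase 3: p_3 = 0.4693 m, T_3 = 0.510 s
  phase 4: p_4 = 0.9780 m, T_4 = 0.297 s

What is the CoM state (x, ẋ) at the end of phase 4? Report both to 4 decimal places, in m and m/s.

x = 0.3063, ẋ = -1.2489

phase 1: p=-0.2482, T=0.385, ωT=1.139407, cosh=1.722462, sinh=1.402454; start (x,ẋ)=(-0.114700, 0.035400) → end (x,ẋ)=(-0.001476, 0.615075)
phase 2: p=0.1262, T=0.503, ωT=1.488628, cosh=2.328348, sinh=2.102666; start (x,ẋ)=(-0.001476, 0.615075) → end (x,ẋ)=(0.265925, 0.637603)
phase 3: p=0.4693, T=0.510, ωT=1.509345, cosh=2.372411, sinh=2.151356; start (x,ẋ)=(0.265925, 0.637603) → end (x,ẋ)=(0.450305, 0.217780)
phase 4: p=0.9780, T=0.297, ωT=0.878971, cosh=1.411816, sinh=0.996606; start (x,ẋ)=(0.450305, 0.217780) → end (x,ẋ)=(0.306329, -1.248948)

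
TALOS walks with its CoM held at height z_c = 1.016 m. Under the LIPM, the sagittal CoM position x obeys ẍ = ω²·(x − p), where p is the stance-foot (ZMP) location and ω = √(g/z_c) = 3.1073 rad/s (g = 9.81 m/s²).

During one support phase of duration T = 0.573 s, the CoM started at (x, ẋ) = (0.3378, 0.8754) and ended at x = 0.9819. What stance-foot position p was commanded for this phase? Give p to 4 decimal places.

ωT = 3.1073·0.573 = 1.780483; cosh(ωT) = 3.050639, sinh(ωT) = 2.882082
x(T) = p + (x₀−p)·cosh(ωT) + (ẋ₀/ω)·sinh(ωT) ⇒ p·(1 − cosh) = x(T) − x₀·cosh − (ẋ₀/ω)·sinh
numerator   = 0.9819 − (0.3378)·3.050639 − (0.8754/3.1073)·2.882082 = -0.860556
denominator = 1 − 3.050639 = -2.050639
p = -0.860556 / -2.050639 = 0.4197

p = 0.4197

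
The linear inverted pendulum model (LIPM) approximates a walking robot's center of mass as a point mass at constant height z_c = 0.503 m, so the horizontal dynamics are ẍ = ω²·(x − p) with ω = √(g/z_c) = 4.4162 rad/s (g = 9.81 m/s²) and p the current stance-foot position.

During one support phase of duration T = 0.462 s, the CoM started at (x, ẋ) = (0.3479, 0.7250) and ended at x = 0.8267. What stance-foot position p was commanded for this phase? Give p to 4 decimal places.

ωT = 4.4162·0.462 = 2.040284; cosh(ωT) = 3.911394, sinh(ωT) = 3.781402
x(T) = p + (x₀−p)·cosh(ωT) + (ẋ₀/ω)·sinh(ωT) ⇒ p·(1 − cosh) = x(T) − x₀·cosh − (ẋ₀/ω)·sinh
numerator   = 0.8267 − (0.3479)·3.911394 − (0.7250/4.4162)·3.781402 = -1.154860
denominator = 1 − 3.911394 = -2.911394
p = -1.154860 / -2.911394 = 0.3967

p = 0.3967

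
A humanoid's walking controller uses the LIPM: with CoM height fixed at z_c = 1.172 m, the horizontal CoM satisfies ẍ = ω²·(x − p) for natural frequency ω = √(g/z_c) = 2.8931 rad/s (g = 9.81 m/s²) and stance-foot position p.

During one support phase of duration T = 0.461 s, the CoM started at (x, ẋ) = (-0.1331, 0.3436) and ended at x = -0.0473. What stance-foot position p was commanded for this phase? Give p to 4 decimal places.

p = -0.0127

ωT = 2.8931·0.461 = 1.333719; cosh(ωT) = 2.029314, sinh(ωT) = 1.765818
x(T) = p + (x₀−p)·cosh(ωT) + (ẋ₀/ω)·sinh(ωT) ⇒ p·(1 − cosh) = x(T) − x₀·cosh − (ẋ₀/ω)·sinh
numerator   = -0.0473 − (-0.1331)·2.029314 − (0.3436/2.8931)·1.765818 = 0.013084
denominator = 1 − 2.029314 = -1.029314
p = 0.013084 / -1.029314 = -0.0127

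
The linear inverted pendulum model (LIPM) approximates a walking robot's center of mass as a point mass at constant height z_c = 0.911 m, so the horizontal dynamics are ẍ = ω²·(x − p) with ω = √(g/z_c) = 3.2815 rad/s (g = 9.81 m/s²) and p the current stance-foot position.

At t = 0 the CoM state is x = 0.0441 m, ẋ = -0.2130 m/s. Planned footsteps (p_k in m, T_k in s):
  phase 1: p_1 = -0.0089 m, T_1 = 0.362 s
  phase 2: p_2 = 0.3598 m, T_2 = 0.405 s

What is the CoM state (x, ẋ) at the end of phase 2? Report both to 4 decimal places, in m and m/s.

phase 1: p=-0.0089, T=0.362, ωT=1.187903, cosh=1.792528, sinh=1.487668; start (x,ẋ)=(0.044100, -0.213000) → end (x,ẋ)=(-0.010460, -0.123074)
phase 2: p=0.3598, T=0.405, ωT=1.329008, cosh=2.021016, sinh=1.756276; start (x,ẋ)=(-0.010460, -0.123074) → end (x,ẋ)=(-0.454370, -2.382622)

x = -0.4544, ẋ = -2.3826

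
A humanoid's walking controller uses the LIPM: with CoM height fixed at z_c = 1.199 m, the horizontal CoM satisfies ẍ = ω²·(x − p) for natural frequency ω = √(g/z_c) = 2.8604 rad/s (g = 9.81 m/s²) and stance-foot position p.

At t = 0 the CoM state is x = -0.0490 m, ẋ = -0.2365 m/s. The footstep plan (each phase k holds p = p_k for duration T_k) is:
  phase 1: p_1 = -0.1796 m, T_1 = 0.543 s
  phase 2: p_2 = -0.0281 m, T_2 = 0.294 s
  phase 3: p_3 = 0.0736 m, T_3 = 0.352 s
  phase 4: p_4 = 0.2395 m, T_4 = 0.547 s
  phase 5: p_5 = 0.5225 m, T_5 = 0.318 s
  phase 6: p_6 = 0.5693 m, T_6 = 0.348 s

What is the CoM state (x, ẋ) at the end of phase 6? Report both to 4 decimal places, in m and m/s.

x = 0.0304, ẋ = -1.3518

phase 1: p=-0.1796, T=0.543, ωT=1.553197, cosh=2.469064, sinh=2.257494; start (x,ẋ)=(-0.049000, -0.236500) → end (x,ẋ)=(-0.043791, 0.259394)
phase 2: p=-0.0281, T=0.294, ωT=0.840958, cosh=1.374942, sinh=0.943644; start (x,ẋ)=(-0.043791, 0.259394) → end (x,ẋ)=(0.035899, 0.314298)
phase 3: p=0.0736, T=0.352, ωT=1.006861, cosh=1.551180, sinh=1.185816; start (x,ẋ)=(0.035899, 0.314298) → end (x,ẋ)=(0.145415, 0.359654)
phase 4: p=0.2395, T=0.547, ωT=1.564639, cosh=2.495056, sinh=2.285892; start (x,ẋ)=(0.145415, 0.359654) → end (x,ẋ)=(0.292172, 0.282179)
phase 5: p=0.5225, T=0.318, ωT=0.909607, cosh=1.443015, sinh=1.040332; start (x,ẋ)=(0.292172, 0.282179) → end (x,ẋ)=(0.292762, -0.278216)
phase 6: p=0.5693, T=0.348, ωT=0.995419, cosh=1.537713, sinh=1.168145; start (x,ẋ)=(0.292762, -0.278216) → end (x,ẋ)=(0.030444, -1.351830)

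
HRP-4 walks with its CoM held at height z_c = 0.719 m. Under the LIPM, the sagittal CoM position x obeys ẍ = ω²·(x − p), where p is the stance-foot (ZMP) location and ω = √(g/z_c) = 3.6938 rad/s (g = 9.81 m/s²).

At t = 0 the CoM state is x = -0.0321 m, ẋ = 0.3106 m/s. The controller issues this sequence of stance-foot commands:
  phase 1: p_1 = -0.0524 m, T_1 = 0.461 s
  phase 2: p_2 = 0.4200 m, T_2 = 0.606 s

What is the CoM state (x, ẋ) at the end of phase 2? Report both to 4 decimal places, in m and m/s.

x = 0.8661, ẋ = 1.8385

phase 1: p=-0.0524, T=0.461, ωT=1.702842, cosh=2.835845, sinh=2.653680; start (x,ẋ)=(-0.032100, 0.310600) → end (x,ẋ)=(0.228307, 1.079797)
phase 2: p=0.4200, T=0.606, ωT=2.238443, cosh=4.742670, sinh=4.636045; start (x,ẋ)=(0.228307, 1.079797) → end (x,ẋ)=(0.866106, 1.838457)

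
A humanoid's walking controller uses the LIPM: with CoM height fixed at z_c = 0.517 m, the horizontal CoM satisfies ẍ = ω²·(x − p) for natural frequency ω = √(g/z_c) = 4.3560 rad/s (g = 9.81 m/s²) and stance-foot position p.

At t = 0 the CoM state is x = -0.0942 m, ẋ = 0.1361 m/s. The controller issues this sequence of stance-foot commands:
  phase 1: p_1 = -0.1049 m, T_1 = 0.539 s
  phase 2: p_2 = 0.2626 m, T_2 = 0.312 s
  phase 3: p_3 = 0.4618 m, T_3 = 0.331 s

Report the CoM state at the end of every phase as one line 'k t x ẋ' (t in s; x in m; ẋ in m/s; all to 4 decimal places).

1 0.5390 0.1136 0.9602
2 0.8510 0.3541 0.8119
3 1.1820 0.5933 0.8758

phase 1: p=-0.1049, T=0.539, ωT=2.347884, cosh=5.279488, sinh=5.183917; start (x,ẋ)=(-0.094200, 0.136100) → end (x,ẋ)=(0.113558, 0.960157)
phase 2: p=0.2626, T=0.312, ωT=1.359072, cosh=2.074739, sinh=1.817840; start (x,ẋ)=(0.113558, 0.960157) → end (x,ẋ)=(0.354068, 0.811885)
phase 3: p=0.4618, T=0.331, ωT=1.441836, cosh=2.232473, sinh=1.995979; start (x,ẋ)=(0.354068, 0.811885) → end (x,ẋ)=(0.593309, 0.875841)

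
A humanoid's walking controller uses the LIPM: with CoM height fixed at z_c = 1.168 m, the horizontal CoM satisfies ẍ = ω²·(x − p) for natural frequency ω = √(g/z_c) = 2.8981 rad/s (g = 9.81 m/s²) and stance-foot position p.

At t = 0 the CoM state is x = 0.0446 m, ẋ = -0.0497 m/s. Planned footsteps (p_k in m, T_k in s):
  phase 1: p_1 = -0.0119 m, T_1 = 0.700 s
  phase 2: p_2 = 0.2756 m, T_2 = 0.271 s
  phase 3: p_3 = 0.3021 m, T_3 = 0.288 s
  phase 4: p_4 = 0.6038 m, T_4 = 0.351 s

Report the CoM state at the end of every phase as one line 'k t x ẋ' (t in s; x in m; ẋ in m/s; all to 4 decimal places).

1 0.7000 0.1426 0.4196
2 0.9710 0.2251 0.2208
3 1.2590 0.2680 0.0937
4 1.6100 0.1175 -1.0234

phase 1: p=-0.0119, T=0.700, ωT=2.028670, cosh=3.867738, sinh=3.736228; start (x,ẋ)=(0.044600, -0.049700) → end (x,ẋ)=(0.142554, 0.419553)
phase 2: p=0.2756, T=0.271, ωT=0.785385, cosh=1.324598, sinh=0.868654; start (x,ẋ)=(0.142554, 0.419553) → end (x,ẋ)=(0.225121, 0.220803)
phase 3: p=0.3021, T=0.288, ωT=0.834653, cosh=1.369020, sinh=0.934994; start (x,ẋ)=(0.225121, 0.220803) → end (x,ẋ)=(0.267951, 0.093694)
phase 4: p=0.6038, T=0.351, ωT=1.017233, cosh=1.563563, sinh=1.201969; start (x,ẋ)=(0.267951, 0.093694) → end (x,ẋ)=(0.117538, -1.023409)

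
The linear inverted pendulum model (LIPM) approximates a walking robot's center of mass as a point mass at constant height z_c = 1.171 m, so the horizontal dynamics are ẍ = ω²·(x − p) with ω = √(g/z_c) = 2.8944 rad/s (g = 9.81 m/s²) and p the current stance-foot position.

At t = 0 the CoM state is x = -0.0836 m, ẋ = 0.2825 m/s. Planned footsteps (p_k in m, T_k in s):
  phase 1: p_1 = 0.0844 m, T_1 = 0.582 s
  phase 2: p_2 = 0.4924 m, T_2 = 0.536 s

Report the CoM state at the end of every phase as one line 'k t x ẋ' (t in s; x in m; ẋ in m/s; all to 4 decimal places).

phase 1: p=0.0844, T=0.582, ωT=1.684541, cosh=2.787752, sinh=2.602223; start (x,ẋ)=(-0.083600, 0.282500) → end (x,ẋ)=(-0.129960, -0.477815)
phase 2: p=0.4924, T=0.536, ωT=1.551398, cosh=2.465007, sinh=2.253056; start (x,ẋ)=(-0.129960, -0.477815) → end (x,ẋ)=(-1.413661, -5.236376)

1 0.5820 -0.1300 -0.4778
2 1.1180 -1.4137 -5.2364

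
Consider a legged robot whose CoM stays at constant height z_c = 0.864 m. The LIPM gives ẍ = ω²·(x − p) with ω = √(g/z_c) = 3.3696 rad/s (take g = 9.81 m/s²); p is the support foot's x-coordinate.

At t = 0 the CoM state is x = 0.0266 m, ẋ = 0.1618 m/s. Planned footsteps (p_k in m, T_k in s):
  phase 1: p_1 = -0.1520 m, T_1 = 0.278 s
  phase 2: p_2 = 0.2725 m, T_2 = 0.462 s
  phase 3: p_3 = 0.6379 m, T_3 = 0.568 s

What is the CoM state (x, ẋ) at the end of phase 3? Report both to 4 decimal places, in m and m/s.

phase 1: p=-0.1520, T=0.278, ωT=0.936749, cosh=1.471786, sinh=1.079886; start (x,ẋ)=(0.026600, 0.161800) → end (x,ẋ)=(0.162714, 0.888022)
phase 2: p=0.2725, T=0.462, ωT=1.556755, cosh=2.477112, sinh=2.266293; start (x,ẋ)=(0.162714, 0.888022) → end (x,ẋ)=(0.597806, 1.361352)
phase 3: p=0.6379, T=0.568, ωT=1.913933, cosh=3.463599, sinh=3.316100; start (x,ẋ)=(0.597806, 1.361352) → end (x,ẋ)=(1.838768, 4.267171)

x = 1.8388, ẋ = 4.2672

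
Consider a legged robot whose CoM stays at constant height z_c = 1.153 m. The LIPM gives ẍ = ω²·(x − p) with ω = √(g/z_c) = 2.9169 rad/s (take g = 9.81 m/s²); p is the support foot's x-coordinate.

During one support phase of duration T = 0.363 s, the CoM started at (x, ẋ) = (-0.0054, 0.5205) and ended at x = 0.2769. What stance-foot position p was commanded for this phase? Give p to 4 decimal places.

p = -0.0965

ωT = 2.9169·0.363 = 1.058835; cosh(ωT) = 1.614935, sinh(ωT) = 1.268075
x(T) = p + (x₀−p)·cosh(ωT) + (ẋ₀/ω)·sinh(ωT) ⇒ p·(1 − cosh) = x(T) − x₀·cosh − (ẋ₀/ω)·sinh
numerator   = 0.2769 − (-0.0054)·1.614935 − (0.5205/2.9169)·1.268075 = 0.059342
denominator = 1 − 1.614935 = -0.614935
p = 0.059342 / -0.614935 = -0.0965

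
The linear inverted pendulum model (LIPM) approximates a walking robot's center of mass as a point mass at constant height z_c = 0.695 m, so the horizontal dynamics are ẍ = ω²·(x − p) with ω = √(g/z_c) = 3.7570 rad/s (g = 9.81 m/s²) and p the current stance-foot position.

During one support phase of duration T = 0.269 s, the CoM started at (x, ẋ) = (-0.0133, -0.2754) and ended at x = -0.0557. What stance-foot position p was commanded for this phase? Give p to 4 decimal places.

ωT = 3.7570·0.269 = 1.010633; cosh(ωT) = 1.555664, sinh(ωT) = 1.191676
x(T) = p + (x₀−p)·cosh(ωT) + (ẋ₀/ω)·sinh(ωT) ⇒ p·(1 − cosh) = x(T) − x₀·cosh − (ẋ₀/ω)·sinh
numerator   = -0.0557 − (-0.0133)·1.555664 − (-0.2754/3.7570)·1.191676 = 0.052344
denominator = 1 − 1.555664 = -0.555664
p = 0.052344 / -0.555664 = -0.0942

p = -0.0942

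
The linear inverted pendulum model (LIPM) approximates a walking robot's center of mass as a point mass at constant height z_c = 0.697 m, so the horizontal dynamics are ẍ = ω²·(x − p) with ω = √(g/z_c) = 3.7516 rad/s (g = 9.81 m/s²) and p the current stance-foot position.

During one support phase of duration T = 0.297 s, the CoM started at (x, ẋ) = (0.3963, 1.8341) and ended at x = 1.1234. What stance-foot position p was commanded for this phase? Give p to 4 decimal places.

ωT = 3.7516·0.297 = 1.114225; cosh(ωT) = 1.687688, sinh(ωT) = 1.359518
x(T) = p + (x₀−p)·cosh(ωT) + (ẋ₀/ω)·sinh(ωT) ⇒ p·(1 − cosh) = x(T) − x₀·cosh − (ẋ₀/ω)·sinh
numerator   = 1.1234 − (0.3963)·1.687688 − (1.8341/3.7516)·1.359518 = -0.210079
denominator = 1 − 1.687688 = -0.687688
p = -0.210079 / -0.687688 = 0.3055

p = 0.3055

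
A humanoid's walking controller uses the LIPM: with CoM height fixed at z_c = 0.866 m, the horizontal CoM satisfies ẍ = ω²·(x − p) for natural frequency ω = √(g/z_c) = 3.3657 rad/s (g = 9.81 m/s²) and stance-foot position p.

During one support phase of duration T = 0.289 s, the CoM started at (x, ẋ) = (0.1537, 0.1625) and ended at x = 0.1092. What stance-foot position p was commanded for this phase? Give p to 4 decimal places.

ωT = 3.3657·0.289 = 0.972687; cosh(ωT) = 1.511554, sinh(ωT) = 1.133489
x(T) = p + (x₀−p)·cosh(ωT) + (ẋ₀/ω)·sinh(ωT) ⇒ p·(1 − cosh) = x(T) − x₀·cosh − (ẋ₀/ω)·sinh
numerator   = 0.1092 − (0.1537)·1.511554 − (0.1625/3.3657)·1.133489 = -0.177852
denominator = 1 − 1.511554 = -0.511554
p = -0.177852 / -0.511554 = 0.3477

p = 0.3477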